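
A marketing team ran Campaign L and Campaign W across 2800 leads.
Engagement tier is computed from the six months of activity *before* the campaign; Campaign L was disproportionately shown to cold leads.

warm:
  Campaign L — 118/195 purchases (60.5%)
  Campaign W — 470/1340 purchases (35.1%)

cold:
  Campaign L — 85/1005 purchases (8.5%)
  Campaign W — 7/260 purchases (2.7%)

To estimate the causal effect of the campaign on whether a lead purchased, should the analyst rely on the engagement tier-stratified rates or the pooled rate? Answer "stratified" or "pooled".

Nothing the campaign does changes engagement tier; the imbalance is an allocation artefact. With engagement tier also predicting the outcome, the pooled figure is confounded, and the within-stratum comparison is the causal one.
Within each level — warm: 60.5% vs 35.1%; cold: 8.5% vs 2.7% — Campaign L is higher every time.

stratified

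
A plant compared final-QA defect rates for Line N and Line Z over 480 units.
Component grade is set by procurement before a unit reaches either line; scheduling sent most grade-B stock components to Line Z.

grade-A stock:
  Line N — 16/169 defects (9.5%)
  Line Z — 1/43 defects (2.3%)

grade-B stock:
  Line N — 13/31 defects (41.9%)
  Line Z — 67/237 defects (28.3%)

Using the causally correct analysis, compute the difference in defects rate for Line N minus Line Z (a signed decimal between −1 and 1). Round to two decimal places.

+0.11

Since component grade is a pre-existing factor (not a product of the line) and it affects the outcome on its own, it is a confounder. The stratified rates, not the pooled rate, identify the causal effect.
Adjusting over the population distribution of component grade: 0.442·(0.095−0.023) + 0.558·(0.419−0.283) = +0.108.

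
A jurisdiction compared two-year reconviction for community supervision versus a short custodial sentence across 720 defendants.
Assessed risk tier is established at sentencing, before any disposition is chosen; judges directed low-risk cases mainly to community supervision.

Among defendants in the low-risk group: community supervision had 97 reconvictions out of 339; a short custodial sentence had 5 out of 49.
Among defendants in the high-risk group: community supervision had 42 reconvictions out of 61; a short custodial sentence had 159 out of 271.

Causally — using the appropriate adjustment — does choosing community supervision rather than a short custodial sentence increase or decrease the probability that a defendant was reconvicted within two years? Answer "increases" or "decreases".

increases

Nothing the disposition does changes assessed risk tier; the imbalance is an allocation artefact. With assessed risk tier also predicting the outcome, the pooled figure is confounded, and the within-stratum comparison is the causal one.
Within each level — low-risk: 28.6% vs 10.2%; high-risk: 68.9% vs 58.7% — a short custodial sentence is lower every time.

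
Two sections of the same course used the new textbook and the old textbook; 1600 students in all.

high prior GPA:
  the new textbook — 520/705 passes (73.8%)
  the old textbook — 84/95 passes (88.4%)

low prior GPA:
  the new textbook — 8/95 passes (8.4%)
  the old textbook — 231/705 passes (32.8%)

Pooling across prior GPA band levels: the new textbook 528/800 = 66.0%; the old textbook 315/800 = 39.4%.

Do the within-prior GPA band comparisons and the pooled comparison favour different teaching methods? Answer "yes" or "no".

yes

Within each prior GPA band level (high prior GPA 73.8% vs 88.4%; low prior GPA 8.4% vs 32.8%), the old textbook has the higher rate every time. Pooled: 66.0% vs 39.4% — the new textbook has the higher rate overall. The two comparisons disagree.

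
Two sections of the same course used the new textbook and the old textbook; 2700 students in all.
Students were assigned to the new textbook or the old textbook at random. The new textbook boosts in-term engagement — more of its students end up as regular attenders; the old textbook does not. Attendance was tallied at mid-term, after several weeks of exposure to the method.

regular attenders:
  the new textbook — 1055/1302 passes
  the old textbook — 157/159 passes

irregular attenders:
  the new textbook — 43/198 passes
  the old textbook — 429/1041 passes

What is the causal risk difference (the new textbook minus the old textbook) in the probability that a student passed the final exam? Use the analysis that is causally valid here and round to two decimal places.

+0.24

Within every mid-term attendance level the old textbook has the higher rate, yet pooled the new textbook does — Simpson's reversal.
Because the teaching method influences mid-term attendance, mid-term attendance is a post-treatment mediator, not a confounder. Stratifying on it would bias the estimate; the causal effect is the crude pooled difference.
The causal difference is the pooled difference: 0.732 − 0.488 = +0.244.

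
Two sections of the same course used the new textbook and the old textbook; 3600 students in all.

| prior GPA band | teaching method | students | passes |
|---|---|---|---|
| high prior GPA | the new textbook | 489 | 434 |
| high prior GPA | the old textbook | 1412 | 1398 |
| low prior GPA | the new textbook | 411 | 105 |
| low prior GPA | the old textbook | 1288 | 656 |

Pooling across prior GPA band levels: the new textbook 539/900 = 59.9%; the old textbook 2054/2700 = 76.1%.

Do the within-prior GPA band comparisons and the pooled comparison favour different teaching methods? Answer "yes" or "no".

Within each prior GPA band level (high prior GPA 88.8% vs 99.0%; low prior GPA 25.5% vs 50.9%), the old textbook has the higher rate every time. Pooled: 59.9% vs 76.1% — the old textbook has the higher rate overall. They agree.

no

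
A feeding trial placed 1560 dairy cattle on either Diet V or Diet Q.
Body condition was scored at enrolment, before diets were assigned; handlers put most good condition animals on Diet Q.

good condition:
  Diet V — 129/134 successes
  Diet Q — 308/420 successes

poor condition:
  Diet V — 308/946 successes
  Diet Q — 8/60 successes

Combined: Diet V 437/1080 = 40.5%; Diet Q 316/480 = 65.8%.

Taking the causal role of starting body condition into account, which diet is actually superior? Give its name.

Diet V

Diet V is higher inside every starting body condition stratum but Diet Q is higher in aggregate. Whether to stratify depends on how starting body condition relates to the diet.
Nothing the diet does changes starting body condition; the imbalance is an allocation artefact. With starting body condition also predicting the outcome, the pooled figure is confounded, and the within-stratum comparison is the causal one.
Within each level — good condition: 96.3% vs 73.3%; poor condition: 32.6% vs 13.3% — Diet V is higher every time.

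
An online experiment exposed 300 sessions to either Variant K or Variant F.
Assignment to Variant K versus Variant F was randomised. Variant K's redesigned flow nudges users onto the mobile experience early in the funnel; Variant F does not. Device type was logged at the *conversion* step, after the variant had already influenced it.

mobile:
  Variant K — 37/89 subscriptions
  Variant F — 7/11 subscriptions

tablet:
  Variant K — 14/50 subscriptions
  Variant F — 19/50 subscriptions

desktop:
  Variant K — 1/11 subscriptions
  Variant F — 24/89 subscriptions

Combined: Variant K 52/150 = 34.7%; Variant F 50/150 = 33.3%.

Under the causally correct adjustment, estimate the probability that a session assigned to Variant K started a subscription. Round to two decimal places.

0.35

The distribution of device type is itself part of what the variant does — it is an intermediate outcome. Holding it fixed would remove that part of the effect; the total effect is the pooled difference.
So P(outcome | do(Variant K)) is just the pooled rate for Variant K: 52/150 = 0.347.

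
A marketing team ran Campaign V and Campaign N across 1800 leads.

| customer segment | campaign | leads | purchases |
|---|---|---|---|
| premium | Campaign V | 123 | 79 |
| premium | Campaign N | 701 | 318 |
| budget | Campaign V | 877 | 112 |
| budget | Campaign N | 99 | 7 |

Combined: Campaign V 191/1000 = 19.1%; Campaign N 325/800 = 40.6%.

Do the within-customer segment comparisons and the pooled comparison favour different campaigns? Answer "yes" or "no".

yes

Within each customer segment level (premium 64.2% vs 45.4%; budget 12.8% vs 7.1%), Campaign V has the higher rate every time. Pooled: 19.1% vs 40.6% — Campaign N has the higher rate overall. The two comparisons disagree.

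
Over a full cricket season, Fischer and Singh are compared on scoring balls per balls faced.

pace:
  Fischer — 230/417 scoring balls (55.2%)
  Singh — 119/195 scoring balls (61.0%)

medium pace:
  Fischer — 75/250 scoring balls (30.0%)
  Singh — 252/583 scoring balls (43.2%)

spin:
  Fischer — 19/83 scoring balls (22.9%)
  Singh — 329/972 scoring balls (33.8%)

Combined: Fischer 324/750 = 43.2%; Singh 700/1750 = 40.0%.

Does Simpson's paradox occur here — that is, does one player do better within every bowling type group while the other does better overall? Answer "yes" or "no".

yes

Within each bowling type level (pace 55.2% vs 61.0%; medium pace 30.0% vs 43.2%; spin 22.9% vs 33.8%), Singh has the higher rate every time. Pooled: 43.2% vs 40.0% — Fischer has the higher rate overall. The two comparisons disagree.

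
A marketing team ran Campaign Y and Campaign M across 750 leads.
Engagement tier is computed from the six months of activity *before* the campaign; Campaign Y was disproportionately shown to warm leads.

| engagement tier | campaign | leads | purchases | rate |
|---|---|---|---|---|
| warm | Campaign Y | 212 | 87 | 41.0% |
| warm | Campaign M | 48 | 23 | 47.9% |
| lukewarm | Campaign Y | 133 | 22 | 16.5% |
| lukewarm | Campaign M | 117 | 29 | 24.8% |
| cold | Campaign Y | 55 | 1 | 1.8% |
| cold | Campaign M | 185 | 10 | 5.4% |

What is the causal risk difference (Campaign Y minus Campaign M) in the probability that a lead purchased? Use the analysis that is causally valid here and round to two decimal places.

-0.06

Since engagement tier is a pre-existing factor (not a product of the campaign) and it affects the outcome on its own, it is a confounder. The stratified rates, not the pooled rate, identify the causal effect.
Adjusting over the population distribution of engagement tier: 0.347·(0.410−0.479) + 0.333·(0.165−0.248) + 0.320·(0.018−0.054) = -0.063.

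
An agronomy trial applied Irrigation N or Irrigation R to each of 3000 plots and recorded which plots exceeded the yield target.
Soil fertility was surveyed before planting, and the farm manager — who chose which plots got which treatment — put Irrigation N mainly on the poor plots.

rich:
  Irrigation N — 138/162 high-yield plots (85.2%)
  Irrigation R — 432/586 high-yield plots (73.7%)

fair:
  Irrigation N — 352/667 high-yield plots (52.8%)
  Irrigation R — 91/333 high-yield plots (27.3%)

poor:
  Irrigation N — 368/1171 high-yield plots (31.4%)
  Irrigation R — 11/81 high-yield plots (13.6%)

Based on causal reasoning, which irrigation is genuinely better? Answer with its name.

Since soil fertility is a pre-existing factor (not a product of the irrigation) and it affects the outcome on its own, it is a confounder. The stratified rates, not the pooled rate, identify the causal effect.
Within each level — rich: 85.2% vs 73.7%; fair: 52.8% vs 27.3%; poor: 31.4% vs 13.6% — Irrigation N is higher every time.

Irrigation N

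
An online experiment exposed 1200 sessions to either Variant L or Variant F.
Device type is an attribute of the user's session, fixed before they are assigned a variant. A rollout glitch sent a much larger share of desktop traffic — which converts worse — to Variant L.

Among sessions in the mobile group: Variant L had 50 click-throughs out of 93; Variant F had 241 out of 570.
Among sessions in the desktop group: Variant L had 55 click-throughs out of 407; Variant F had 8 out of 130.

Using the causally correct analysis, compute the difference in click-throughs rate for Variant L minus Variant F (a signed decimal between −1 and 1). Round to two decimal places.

The imbalance in device type arose from how sessions were allocated, not from anything the variant did; and device type independently affects the outcome. The pooled gap is confounded — condition on device type.
Adjusting over the population distribution of device type: 0.552·(0.538−0.423) + 0.448·(0.135−0.062) = +0.096.

+0.10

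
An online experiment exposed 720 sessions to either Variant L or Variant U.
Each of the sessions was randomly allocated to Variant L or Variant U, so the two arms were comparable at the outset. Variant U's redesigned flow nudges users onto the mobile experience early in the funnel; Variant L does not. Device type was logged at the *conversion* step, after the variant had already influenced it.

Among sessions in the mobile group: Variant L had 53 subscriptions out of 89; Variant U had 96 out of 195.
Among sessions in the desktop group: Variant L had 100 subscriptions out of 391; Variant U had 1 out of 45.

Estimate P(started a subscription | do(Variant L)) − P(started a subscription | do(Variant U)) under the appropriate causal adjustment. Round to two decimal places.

Device type here is a post-treatment variable shaped by the variant; conditioning on it would introduce bias rather than remove it. The overall comparison is the causal one.
The causal difference is the pooled difference: 0.319 − 0.404 = -0.085.

-0.09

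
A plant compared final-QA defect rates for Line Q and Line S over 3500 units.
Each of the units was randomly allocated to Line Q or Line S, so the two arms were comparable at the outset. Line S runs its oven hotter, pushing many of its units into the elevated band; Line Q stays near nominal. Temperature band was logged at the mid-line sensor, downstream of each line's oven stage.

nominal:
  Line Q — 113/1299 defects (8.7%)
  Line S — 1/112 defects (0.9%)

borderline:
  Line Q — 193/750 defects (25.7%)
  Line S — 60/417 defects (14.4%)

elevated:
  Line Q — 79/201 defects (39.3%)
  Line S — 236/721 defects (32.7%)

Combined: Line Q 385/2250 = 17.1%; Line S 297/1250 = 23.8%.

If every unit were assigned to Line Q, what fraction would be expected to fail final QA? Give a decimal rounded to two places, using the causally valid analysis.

The in-process temperature band-specific comparison favours Line S throughout, but the pooled figures favour Line Q. The question is whether to condition on in-process temperature band.
The distribution of in-process temperature band is itself part of what the line does — it is an intermediate outcome. Holding it fixed would remove that part of the effect; the total effect is the pooled difference.
So P(outcome | do(Line Q)) is just the pooled rate for Line Q: 385/2250 = 0.171.

0.17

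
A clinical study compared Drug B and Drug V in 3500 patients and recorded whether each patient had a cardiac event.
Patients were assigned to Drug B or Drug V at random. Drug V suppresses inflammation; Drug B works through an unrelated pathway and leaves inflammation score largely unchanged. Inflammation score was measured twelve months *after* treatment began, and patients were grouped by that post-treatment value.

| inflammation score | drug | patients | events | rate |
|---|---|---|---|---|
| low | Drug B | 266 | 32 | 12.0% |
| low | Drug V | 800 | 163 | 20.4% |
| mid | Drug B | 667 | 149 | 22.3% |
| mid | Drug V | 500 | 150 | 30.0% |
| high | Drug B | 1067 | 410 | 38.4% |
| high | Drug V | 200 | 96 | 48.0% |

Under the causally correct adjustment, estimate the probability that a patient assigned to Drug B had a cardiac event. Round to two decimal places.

The stratified and pooled comparisons disagree (Drug B wins within each inflammation score; Drug V wins overall), so the answer turns on the causal role of inflammation score.
Inflammation score is downstream of the drug. One should not condition on a consequence of treatment, so the overall rates are the right comparison.
So P(outcome | do(Drug B)) is just the pooled rate for Drug B: 591/2000 = 0.295.

0.30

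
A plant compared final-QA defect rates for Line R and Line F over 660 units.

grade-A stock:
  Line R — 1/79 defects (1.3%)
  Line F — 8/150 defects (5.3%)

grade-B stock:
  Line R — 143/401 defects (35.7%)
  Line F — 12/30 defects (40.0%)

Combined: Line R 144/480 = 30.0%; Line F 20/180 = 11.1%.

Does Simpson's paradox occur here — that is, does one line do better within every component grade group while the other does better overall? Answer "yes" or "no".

Within each component grade level (grade-A stock 1.3% vs 5.3%; grade-B stock 35.7% vs 40.0%), Line R has the lower rate every time. Pooled: 30.0% vs 11.1% — Line F has the lower rate overall. The two comparisons disagree.

yes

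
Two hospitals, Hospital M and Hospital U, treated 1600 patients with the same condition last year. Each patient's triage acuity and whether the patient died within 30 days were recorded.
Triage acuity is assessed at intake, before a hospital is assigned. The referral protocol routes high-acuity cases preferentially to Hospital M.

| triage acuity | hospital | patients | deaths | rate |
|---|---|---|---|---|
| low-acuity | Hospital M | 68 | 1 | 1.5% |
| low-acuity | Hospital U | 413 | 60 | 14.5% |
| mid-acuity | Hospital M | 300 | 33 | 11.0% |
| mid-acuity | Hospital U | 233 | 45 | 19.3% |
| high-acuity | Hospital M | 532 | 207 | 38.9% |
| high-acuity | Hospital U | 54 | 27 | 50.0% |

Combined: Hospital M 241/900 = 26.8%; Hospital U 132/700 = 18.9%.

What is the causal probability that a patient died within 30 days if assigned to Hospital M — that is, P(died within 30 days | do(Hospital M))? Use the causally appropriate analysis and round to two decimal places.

Nothing the hospital does changes triage acuity; the imbalance is an allocation artefact. With triage acuity also predicting the outcome, the pooled figure is confounded, and the within-stratum comparison is the causal one.
Standardising Hospital M to the population triage acuity mix: 0.301·1/68 + 0.333·33/300 + 0.366·207/532 = 0.184.

0.18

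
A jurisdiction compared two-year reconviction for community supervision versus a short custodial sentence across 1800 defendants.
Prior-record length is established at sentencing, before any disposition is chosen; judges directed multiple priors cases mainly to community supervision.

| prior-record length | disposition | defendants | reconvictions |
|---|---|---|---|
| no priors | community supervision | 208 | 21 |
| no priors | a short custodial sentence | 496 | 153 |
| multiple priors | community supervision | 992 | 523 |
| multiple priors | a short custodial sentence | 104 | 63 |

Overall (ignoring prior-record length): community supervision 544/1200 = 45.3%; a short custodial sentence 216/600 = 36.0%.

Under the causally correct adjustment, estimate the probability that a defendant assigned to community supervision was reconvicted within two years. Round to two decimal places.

0.36

community supervision is lower inside every prior-record length stratum but a short custodial sentence is lower in aggregate. Whether to stratify depends on how prior-record length relates to the disposition.
Prior-record length is set before the disposition has any effect — it is not caused by the disposition — and it independently drives the outcome. That makes it a confounder, so the causal comparison is within prior-record length levels.
Standardising community supervision to the population prior-record length mix: 0.391·21/208 + 0.609·523/992 = 0.361.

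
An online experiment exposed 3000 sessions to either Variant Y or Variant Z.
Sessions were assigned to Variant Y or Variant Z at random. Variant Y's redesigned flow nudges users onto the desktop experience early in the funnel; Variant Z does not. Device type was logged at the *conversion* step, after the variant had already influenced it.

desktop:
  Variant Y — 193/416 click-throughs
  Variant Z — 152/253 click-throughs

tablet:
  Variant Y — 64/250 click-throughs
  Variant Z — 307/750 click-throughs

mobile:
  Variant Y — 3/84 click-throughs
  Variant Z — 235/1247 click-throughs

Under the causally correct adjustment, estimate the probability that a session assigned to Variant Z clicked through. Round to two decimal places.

0.31

Device type here is a post-treatment variable shaped by the variant; conditioning on it would introduce bias rather than remove it. The overall comparison is the causal one.
So P(outcome | do(Variant Z)) is just the pooled rate for Variant Z: 694/2250 = 0.308.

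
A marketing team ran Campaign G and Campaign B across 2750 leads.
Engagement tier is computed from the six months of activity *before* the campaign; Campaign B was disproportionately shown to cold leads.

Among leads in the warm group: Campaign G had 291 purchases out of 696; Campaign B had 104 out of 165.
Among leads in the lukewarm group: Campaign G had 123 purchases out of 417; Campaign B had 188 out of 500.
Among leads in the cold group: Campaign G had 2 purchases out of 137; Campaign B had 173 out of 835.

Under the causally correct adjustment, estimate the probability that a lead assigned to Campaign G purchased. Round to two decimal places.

The stratified and pooled comparisons disagree (Campaign B wins within each engagement tier; Campaign G wins overall), so the answer turns on the causal role of engagement tier.
Since engagement tier is a pre-existing factor (not a product of the campaign) and it affects the outcome on its own, it is a confounder. The stratified rates, not the pooled rate, identify the causal effect.
Standardising Campaign G to the population engagement tier mix: 0.313·291/696 + 0.333·123/417 + 0.353·2/137 = 0.234.

0.23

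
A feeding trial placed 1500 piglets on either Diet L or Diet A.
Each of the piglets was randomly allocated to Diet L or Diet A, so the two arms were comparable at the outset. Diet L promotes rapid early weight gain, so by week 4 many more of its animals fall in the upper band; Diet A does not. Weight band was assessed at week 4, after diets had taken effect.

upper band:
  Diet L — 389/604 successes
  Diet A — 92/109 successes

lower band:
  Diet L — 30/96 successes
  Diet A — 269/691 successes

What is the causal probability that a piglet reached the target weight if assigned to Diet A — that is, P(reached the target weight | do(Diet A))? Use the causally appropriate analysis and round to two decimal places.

0.45

Stratifying would compare diets among piglets the diets themselves sorted into week-4 weight band groups — a form of selection on an intermediate. The unconditioned pooled rates give the total causal effect.
So P(outcome | do(Diet A)) is just the pooled rate for Diet A: 361/800 = 0.451.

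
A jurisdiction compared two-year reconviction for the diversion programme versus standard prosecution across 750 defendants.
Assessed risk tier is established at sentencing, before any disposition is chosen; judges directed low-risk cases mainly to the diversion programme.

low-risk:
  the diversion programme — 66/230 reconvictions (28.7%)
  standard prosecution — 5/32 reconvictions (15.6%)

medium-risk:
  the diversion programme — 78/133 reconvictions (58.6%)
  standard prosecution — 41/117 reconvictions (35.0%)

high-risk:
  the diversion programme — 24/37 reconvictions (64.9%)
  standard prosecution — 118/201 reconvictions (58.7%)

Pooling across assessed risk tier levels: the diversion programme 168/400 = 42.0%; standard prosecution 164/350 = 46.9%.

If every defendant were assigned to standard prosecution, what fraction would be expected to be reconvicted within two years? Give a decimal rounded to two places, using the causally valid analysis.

Assessed risk tier is set before the disposition has any effect — it is not caused by the disposition — and it independently drives the outcome. That makes it a confounder, so the causal comparison is within assessed risk tier levels.
Standardising standard prosecution to the population assessed risk tier mix: 0.349·5/32 + 0.333·41/117 + 0.317·118/201 = 0.358.

0.36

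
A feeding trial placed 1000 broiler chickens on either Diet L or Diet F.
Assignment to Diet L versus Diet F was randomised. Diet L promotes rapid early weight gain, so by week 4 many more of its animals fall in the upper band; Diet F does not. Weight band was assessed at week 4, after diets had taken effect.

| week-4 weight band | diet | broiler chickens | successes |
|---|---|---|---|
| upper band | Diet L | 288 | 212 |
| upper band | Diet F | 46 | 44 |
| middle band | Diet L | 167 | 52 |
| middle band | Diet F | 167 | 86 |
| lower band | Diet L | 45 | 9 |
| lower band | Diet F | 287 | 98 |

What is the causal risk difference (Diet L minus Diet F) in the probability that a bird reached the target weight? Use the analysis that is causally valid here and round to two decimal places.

+0.09

The week-4 weight band-specific comparison favours Diet F throughout, but the pooled figures favour Diet L. The question is whether to condition on week-4 weight band.
Week-4 weight band here is a post-treatment variable shaped by the diet; conditioning on it would introduce bias rather than remove it. The overall comparison is the causal one.
The causal difference is the pooled difference: 0.546 − 0.456 = +0.090.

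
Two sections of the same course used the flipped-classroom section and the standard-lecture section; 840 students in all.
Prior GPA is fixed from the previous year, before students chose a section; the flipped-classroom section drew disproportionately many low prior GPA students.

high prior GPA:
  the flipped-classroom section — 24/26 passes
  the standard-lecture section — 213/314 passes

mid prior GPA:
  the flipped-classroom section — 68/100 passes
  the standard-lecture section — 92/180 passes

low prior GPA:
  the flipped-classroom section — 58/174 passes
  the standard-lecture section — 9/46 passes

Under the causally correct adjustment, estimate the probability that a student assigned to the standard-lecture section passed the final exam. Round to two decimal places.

The prior GPA band-specific comparison favours the flipped-classroom section throughout, but the pooled figures favour the standard-lecture section. The question is whether to condition on prior GPA band.
Here prior GPA band is a common cause — it drives both which teaching method a case falls under and the outcome. The crude comparison mixes populations; the stratum-specific rates are the causally relevant ones.
Standardising the standard-lecture section to the population prior GPA band mix: 0.405·213/314 + 0.333·92/180 + 0.262·9/46 = 0.496.

0.50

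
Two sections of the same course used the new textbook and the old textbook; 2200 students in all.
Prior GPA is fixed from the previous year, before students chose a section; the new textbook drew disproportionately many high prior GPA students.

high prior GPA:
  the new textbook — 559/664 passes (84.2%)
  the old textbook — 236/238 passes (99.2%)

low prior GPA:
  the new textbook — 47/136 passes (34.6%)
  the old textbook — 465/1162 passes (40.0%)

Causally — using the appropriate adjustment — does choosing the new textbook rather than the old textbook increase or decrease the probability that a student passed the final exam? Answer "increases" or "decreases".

The stratified and pooled comparisons disagree (the old textbook wins within each prior GPA band; the new textbook wins overall), so the answer turns on the causal role of prior GPA band.
Prior GPA band is set before the teaching method has any effect — it is not caused by the teaching method — and it independently drives the outcome. That makes it a confounder, so the causal comparison is within prior GPA band levels.
Within each level — high prior GPA: 84.2% vs 99.2%; low prior GPA: 34.6% vs 40.0% — the old textbook is higher every time.

decreases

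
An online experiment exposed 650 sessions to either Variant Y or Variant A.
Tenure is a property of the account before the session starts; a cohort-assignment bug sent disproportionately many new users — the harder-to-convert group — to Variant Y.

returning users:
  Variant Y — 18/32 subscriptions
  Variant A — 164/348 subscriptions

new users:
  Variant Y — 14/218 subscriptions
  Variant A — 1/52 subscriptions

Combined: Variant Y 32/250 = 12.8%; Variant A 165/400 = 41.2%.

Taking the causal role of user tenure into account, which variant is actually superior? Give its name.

Variant Y

Nothing the variant does changes user tenure; the imbalance is an allocation artefact. With user tenure also predicting the outcome, the pooled figure is confounded, and the within-stratum comparison is the causal one.
Within each level — returning users: 56.2% vs 47.1%; new users: 6.4% vs 1.9% — Variant Y is higher every time.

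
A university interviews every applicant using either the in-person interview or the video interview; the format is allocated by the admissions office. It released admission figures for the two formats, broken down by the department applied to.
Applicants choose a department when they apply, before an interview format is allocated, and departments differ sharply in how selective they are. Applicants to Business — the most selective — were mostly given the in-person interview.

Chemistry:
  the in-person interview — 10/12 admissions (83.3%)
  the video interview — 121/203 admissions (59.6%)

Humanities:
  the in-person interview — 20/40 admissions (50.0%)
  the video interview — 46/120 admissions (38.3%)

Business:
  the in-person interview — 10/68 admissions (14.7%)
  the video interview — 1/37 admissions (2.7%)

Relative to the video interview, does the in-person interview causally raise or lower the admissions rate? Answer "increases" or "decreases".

The department-specific comparison favours the in-person interview throughout, but the pooled figures favour the video interview. The question is whether to condition on department.
Department differs across interview formats for reasons unrelated to any effect of the interview format itself, and it separately predicts the outcome — a classic confounder. We must compare within department levels.
Within each level — Chemistry: 83.3% vs 59.6%; Humanities: 50.0% vs 38.3%; Business: 14.7% vs 2.7% — the in-person interview is higher every time.

increases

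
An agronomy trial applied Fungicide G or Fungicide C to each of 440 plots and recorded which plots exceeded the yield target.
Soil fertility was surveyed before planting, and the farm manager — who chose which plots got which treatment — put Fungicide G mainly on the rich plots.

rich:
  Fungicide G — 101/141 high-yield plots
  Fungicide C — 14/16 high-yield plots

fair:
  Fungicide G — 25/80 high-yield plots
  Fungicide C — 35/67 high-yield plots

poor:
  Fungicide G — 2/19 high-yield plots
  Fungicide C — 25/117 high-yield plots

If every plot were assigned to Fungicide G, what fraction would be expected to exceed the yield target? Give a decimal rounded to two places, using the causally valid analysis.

The soil fertility-specific comparison favours Fungicide C throughout, but the pooled figures favour Fungicide G. The question is whether to condition on soil fertility.
Since soil fertility is a pre-existing factor (not a product of the fungicide) and it affects the outcome on its own, it is a confounder. The stratified rates, not the pooled rate, identify the causal effect.
Standardising Fungicide G to the population soil fertility mix: 0.357·101/141 + 0.334·25/80 + 0.309·2/19 = 0.393.

0.39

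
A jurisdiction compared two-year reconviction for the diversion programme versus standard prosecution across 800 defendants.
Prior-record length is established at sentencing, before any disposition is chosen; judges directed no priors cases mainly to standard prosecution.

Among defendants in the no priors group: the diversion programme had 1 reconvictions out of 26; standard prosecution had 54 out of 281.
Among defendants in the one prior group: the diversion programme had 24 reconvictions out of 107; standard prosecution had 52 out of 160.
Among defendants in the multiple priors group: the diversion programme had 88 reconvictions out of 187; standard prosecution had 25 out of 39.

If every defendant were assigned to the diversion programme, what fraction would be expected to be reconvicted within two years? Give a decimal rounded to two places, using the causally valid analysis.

Within every prior-record length level the diversion programme has the lower rate, yet pooled standard prosecution does — Simpson's reversal.
The imbalance in prior-record length arose from how defendants were allocated, not from anything the disposition did; and prior-record length independently affects the outcome. The pooled gap is confounded — condition on prior-record length.
Standardising the diversion programme to the population prior-record length mix: 0.384·1/26 + 0.334·24/107 + 0.282·88/187 = 0.223.

0.22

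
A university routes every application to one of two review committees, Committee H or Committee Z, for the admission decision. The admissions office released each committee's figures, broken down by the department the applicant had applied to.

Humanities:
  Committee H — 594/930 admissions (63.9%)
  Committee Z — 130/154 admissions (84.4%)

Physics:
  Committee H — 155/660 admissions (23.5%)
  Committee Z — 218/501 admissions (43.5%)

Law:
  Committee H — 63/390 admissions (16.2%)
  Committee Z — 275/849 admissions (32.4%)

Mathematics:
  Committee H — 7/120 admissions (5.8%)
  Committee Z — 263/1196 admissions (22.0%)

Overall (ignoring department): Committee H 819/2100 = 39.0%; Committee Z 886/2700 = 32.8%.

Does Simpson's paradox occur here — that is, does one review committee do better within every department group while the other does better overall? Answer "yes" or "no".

Within each department level (Humanities 63.9% vs 84.4%; Physics 23.5% vs 43.5%; Law 16.2% vs 32.4%; Mathematics 5.8% vs 22.0%), Committee Z has the higher rate every time. Pooled: 39.0% vs 32.8% — Committee H has the higher rate overall. The two comparisons disagree.

yes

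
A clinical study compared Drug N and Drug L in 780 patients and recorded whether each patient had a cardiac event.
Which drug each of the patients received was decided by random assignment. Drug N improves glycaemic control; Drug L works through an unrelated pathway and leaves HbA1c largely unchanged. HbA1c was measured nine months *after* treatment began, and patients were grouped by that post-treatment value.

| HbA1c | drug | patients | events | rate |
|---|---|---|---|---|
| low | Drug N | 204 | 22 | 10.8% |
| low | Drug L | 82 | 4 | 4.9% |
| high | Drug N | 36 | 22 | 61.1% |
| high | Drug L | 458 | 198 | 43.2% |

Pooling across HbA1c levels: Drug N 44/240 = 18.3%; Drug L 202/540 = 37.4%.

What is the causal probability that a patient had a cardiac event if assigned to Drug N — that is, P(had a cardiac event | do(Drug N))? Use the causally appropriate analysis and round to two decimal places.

0.18

HbA1c lies on the pathway drug → HbA1c → outcome, so adjusting for it blocks the indirect effect. For the total causal effect of drug, use the unadjusted pooled rates.
So P(outcome | do(Drug N)) is just the pooled rate for Drug N: 44/240 = 0.183.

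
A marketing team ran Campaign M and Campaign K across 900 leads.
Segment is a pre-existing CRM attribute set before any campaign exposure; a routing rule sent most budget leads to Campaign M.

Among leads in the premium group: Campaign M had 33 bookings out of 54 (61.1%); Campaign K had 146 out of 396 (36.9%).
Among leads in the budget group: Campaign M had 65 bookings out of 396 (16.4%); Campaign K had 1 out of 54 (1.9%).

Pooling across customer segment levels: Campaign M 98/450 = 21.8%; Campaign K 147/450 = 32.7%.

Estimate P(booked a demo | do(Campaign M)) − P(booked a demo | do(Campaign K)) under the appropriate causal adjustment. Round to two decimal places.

Campaign M is higher inside every customer segment stratum but Campaign K is higher in aggregate. Whether to stratify depends on how customer segment relates to the campaign.
Customer segment is set before the campaign has any effect — it is not caused by the campaign — and it independently drives the outcome. That makes it a confounder, so the causal comparison is within customer segment levels.
Adjusting over the population distribution of customer segment: 0.500·(0.611−0.369) + 0.500·(0.164−0.019) = +0.194.

+0.19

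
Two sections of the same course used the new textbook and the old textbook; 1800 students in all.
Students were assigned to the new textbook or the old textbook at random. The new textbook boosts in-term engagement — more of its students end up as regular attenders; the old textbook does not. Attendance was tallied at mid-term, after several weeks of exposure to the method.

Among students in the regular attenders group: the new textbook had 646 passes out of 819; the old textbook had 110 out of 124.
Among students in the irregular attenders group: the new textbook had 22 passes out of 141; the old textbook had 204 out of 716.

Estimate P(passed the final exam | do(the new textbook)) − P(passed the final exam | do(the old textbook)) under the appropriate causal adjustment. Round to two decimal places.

+0.32

the old textbook is higher inside every mid-term attendance stratum but the new textbook is higher in aggregate. Whether to stratify depends on how mid-term attendance relates to the teaching method.
Mid-term attendance here is a post-treatment variable shaped by the teaching method; conditioning on it would introduce bias rather than remove it. The overall comparison is the causal one.
The causal difference is the pooled difference: 0.696 − 0.374 = +0.322.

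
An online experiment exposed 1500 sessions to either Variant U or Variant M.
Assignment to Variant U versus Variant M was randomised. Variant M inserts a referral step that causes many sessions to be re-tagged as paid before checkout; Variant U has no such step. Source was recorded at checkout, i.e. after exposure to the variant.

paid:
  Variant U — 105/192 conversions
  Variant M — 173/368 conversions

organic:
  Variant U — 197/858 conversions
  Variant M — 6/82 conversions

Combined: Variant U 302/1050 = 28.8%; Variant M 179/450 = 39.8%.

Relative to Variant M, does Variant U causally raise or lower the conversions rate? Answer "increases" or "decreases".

decreases

Traffic source here is a post-treatment variable shaped by the variant; conditioning on it would introduce bias rather than remove it. The overall comparison is the causal one.
Pooled: Variant U 28.8% vs Variant M 39.8%; Variant M is higher overall.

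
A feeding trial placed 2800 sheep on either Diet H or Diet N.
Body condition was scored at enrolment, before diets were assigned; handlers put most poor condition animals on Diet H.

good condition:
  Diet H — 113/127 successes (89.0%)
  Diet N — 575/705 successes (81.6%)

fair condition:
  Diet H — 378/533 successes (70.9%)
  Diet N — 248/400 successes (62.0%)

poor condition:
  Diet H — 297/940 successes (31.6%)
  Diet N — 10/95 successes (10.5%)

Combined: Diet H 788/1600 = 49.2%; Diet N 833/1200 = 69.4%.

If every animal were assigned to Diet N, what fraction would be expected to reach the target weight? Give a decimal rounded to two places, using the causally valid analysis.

Since starting body condition is a pre-existing factor (not a product of the diet) and it affects the outcome on its own, it is a confounder. The stratified rates, not the pooled rate, identify the causal effect.
Standardising Diet N to the population starting body condition mix: 0.297·575/705 + 0.333·248/400 + 0.370·10/95 = 0.488.

0.49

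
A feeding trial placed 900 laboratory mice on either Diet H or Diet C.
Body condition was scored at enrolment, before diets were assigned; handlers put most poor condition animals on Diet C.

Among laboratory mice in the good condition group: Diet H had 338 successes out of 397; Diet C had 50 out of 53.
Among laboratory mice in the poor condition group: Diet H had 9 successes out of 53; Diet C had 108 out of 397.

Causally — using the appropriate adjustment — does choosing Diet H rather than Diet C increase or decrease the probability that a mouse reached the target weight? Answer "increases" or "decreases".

decreases

Within every starting body condition level Diet C has the higher rate, yet pooled Diet H does — Simpson's reversal.
Since starting body condition is a pre-existing factor (not a product of the diet) and it affects the outcome on its own, it is a confounder. The stratified rates, not the pooled rate, identify the causal effect.
Within each level — good condition: 85.1% vs 94.3%; poor condition: 17.0% vs 27.2% — Diet C is higher every time.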